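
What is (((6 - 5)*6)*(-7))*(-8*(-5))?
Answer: -1680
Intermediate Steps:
(((6 - 5)*6)*(-7))*(-8*(-5)) = ((1*6)*(-7))*40 = (6*(-7))*40 = -42*40 = -1680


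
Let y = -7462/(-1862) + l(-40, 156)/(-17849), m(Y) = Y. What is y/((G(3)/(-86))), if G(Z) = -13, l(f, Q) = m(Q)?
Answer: 62798318/2373917 ≈ 26.453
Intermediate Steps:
l(f, Q) = Q
y = 730213/182609 (y = -7462/(-1862) + 156/(-17849) = -7462*(-1/1862) + 156*(-1/17849) = 533/133 - 12/1373 = 730213/182609 ≈ 3.9988)
y/((G(3)/(-86))) = 730213/(182609*((-13/(-86)))) = 730213/(182609*((-1/86*(-13)))) = 730213/(182609*(13/86)) = (730213/182609)*(86/13) = 62798318/2373917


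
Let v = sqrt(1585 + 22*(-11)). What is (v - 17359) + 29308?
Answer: 11949 + sqrt(1343) ≈ 11986.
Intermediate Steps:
v = sqrt(1343) (v = sqrt(1585 - 242) = sqrt(1343) ≈ 36.647)
(v - 17359) + 29308 = (sqrt(1343) - 17359) + 29308 = (-17359 + sqrt(1343)) + 29308 = 11949 + sqrt(1343)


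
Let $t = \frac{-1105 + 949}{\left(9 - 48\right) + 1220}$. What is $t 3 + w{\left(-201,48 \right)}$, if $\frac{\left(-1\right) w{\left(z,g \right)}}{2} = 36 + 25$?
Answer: $- \frac{144550}{1181} \approx -122.4$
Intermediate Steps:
$w{\left(z,g \right)} = -122$ ($w{\left(z,g \right)} = - 2 \left(36 + 25\right) = \left(-2\right) 61 = -122$)
$t = - \frac{156}{1181}$ ($t = - \frac{156}{\left(9 - 48\right) + 1220} = - \frac{156}{-39 + 1220} = - \frac{156}{1181} \approx -0.13209$)
$t 3 + w{\left(-201,48 \right)} = \left(- \frac{156}{1181}\right) 3 - 122 = - \frac{468}{1181} - 122 = - \frac{144550}{1181}$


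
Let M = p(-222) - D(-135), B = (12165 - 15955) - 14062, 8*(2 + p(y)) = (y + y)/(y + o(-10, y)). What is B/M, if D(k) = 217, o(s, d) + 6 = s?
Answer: 8497552/104133 ≈ 81.603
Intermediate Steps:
o(s, d) = -6 + s
p(y) = -2 + y/(4*(-16 + y)) (p(y) = -2 + ((y + y)/(y + (-6 - 10)))/8 = -2 + ((2*y)/(y - 16))/8 = -2 + ((2*y)/(-16 + y))/8 = -2 + (2*y/(-16 + y))/8 = -2 + y/(4*(-16 + y)))
B = -17852 (B = -3790 - 14062 = -17852)
M = -104133/476 (M = (128 - 7*(-222))/(4*(-16 - 222)) - 1*217 = (1/4)*(128 + 1554)/(-238) - 217 = (1/4)*(-1/238)*1682 - 217 = -841/476 - 217 = -104133/476 ≈ -218.77)
B/M = -17852/(-104133/476) = -17852*(-476/104133) = 8497552/104133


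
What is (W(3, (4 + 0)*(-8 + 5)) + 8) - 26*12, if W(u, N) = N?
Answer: -316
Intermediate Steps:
(W(3, (4 + 0)*(-8 + 5)) + 8) - 26*12 = ((4 + 0)*(-8 + 5) + 8) - 26*12 = (4*(-3) + 8) - 312 = (-12 + 8) - 312 = -4 - 312 = -316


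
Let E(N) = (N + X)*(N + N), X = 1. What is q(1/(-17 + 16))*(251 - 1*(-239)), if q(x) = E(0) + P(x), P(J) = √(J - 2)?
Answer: 490*I*√3 ≈ 848.71*I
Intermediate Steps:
E(N) = 2*N*(1 + N) (E(N) = (N + 1)*(N + N) = (1 + N)*(2*N) = 2*N*(1 + N))
P(J) = √(-2 + J)
q(x) = √(-2 + x) (q(x) = 2*0*(1 + 0) + √(-2 + x) = 2*0*1 + √(-2 + x) = 0 + √(-2 + x) = √(-2 + x))
q(1/(-17 + 16))*(251 - 1*(-239)) = √(-2 + 1/(-17 + 16))*(251 - 1*(-239)) = √(-2 + 1/(-1))*(251 + 239) = √(-2 - 1)*490 = √(-3)*490 = (I*√3)*490 = 490*I*√3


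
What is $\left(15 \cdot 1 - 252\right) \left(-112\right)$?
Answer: $26544$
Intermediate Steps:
$\left(15 \cdot 1 - 252\right) \left(-112\right) = \left(15 - 252\right) \left(-112\right) = \left(-237\right) \left(-112\right) = 26544$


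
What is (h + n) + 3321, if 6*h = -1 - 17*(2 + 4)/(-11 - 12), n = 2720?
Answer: 833737/138 ≈ 6041.6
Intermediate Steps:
h = 79/138 (h = (-1 - 17*(2 + 4)/(-11 - 12))/6 = (-1 - 102/(-23))/6 = (-1 - 102*(-1)/23)/6 = (-1 - 17*(-6/23))/6 = (-1 + 102/23)/6 = (⅙)*(79/23) = 79/138 ≈ 0.57246)
(h + n) + 3321 = (79/138 + 2720) + 3321 = 375439/138 + 3321 = 833737/138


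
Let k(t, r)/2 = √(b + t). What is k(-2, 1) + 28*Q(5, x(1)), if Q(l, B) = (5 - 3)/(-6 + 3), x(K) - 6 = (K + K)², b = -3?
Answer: -56/3 + 2*I*√5 ≈ -18.667 + 4.4721*I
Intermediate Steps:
x(K) = 6 + 4*K² (x(K) = 6 + (K + K)² = 6 + (2*K)² = 6 + 4*K²)
k(t, r) = 2*√(-3 + t)
Q(l, B) = -⅔ (Q(l, B) = 2/(-3) = 2*(-⅓) = -⅔)
k(-2, 1) + 28*Q(5, x(1)) = 2*√(-3 - 2) + 28*(-⅔) = 2*√(-5) - 56/3 = 2*(I*√5) - 56/3 = 2*I*√5 - 56/3 = -56/3 + 2*I*√5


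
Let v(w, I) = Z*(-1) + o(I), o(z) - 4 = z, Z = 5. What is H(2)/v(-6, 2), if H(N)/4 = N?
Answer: 8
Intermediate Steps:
H(N) = 4*N
o(z) = 4 + z
v(w, I) = -1 + I (v(w, I) = 5*(-1) + (4 + I) = -5 + (4 + I) = -1 + I)
H(2)/v(-6, 2) = (4*2)/(-1 + 2) = 8/1 = 8*1 = 8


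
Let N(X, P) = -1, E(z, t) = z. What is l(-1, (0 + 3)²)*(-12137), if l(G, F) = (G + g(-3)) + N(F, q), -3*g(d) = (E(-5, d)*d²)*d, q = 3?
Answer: 570439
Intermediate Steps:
g(d) = 5*d³/3 (g(d) = -(-5*d²)*d/3 = -(-5)*d³/3 = 5*d³/3)
l(G, F) = -46 + G (l(G, F) = (G + (5/3)*(-3)³) - 1 = (G + (5/3)*(-27)) - 1 = (G - 45) - 1 = (-45 + G) - 1 = -46 + G)
l(-1, (0 + 3)²)*(-12137) = (-46 - 1)*(-12137) = -47*(-12137) = 570439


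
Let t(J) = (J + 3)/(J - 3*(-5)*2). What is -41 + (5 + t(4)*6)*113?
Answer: 11281/17 ≈ 663.59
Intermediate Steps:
t(J) = (3 + J)/(30 + J) (t(J) = (3 + J)/(J + 15*2) = (3 + J)/(J + 30) = (3 + J)/(30 + J))
-41 + (5 + t(4)*6)*113 = -41 + (5 + ((3 + 4)/(30 + 4))*6)*113 = -41 + (5 + (7/34)*6)*113 = -41 + (5 + 21/17)*113 = -41 + (106/17)*113 = -41 + 11978/17 = 11281/17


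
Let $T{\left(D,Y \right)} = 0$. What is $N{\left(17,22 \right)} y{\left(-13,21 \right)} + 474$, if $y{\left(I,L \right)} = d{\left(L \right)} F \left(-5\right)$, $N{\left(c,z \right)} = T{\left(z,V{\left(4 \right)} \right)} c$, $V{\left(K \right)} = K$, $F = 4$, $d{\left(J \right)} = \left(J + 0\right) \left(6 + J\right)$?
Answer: $474$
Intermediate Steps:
$d{\left(J \right)} = J \left(6 + J\right)$
$N{\left(c,z \right)} = 0$ ($N{\left(c,z \right)} = 0 c = 0$)
$y{\left(I,L \right)} = - 20 L \left(6 + L\right)$ ($y{\left(I,L \right)} = L \left(6 + L\right) 4 \left(-5\right) = 4 L \left(6 + L\right) \left(-5\right) = - 20 L \left(6 + L\right)$)
$N{\left(17,22 \right)} y{\left(-13,21 \right)} + 474 = 0 \left(\left(-20\right) 21 \left(6 + 21\right)\right) + 474 = 0 \left(\left(-20\right) 21 \cdot 27\right) + 474 = 0 \left(-11340\right) + 474 = 0 + 474 = 474$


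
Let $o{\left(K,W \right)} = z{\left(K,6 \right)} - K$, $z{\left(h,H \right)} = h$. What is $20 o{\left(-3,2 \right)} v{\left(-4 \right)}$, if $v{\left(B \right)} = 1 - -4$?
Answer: $0$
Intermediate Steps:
$v{\left(B \right)} = 5$ ($v{\left(B \right)} = 1 + 4 = 5$)
$o{\left(K,W \right)} = 0$ ($o{\left(K,W \right)} = K - K = 0$)
$20 o{\left(-3,2 \right)} v{\left(-4 \right)} = 20 \cdot 0 \cdot 5 = 0 \cdot 5 = 0$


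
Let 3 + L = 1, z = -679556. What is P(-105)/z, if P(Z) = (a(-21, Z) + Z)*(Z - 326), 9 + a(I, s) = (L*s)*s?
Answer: -2388171/169889 ≈ -14.057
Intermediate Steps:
L = -2 (L = -3 + 1 = -2)
a(I, s) = -9 - 2*s**2 (a(I, s) = -9 + (-2*s)*s = -9 - 2*s**2)
P(Z) = (-326 + Z)*(-9 + Z - 2*Z**2) (P(Z) = ((-9 - 2*Z**2) + Z)*(Z - 326) = (-9 + Z - 2*Z**2)*(-326 + Z) = (-326 + Z)*(-9 + Z - 2*Z**2))
P(-105)/z = (2934 - 335*(-105) - 2*(-105)**3 + 653*(-105)**2)/(-679556) = (2934 + 35175 - 2*(-1157625) + 653*11025)*(-1/679556) = (2934 + 35175 + 2315250 + 7199325)*(-1/679556) = 9552684*(-1/679556) = -2388171/169889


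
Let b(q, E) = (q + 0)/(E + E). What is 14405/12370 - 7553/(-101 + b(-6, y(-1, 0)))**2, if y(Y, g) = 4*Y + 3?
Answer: 641643/1697164 ≈ 0.37807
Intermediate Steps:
y(Y, g) = 3 + 4*Y
b(q, E) = q/(2*E) (b(q, E) = q/((2*E)) = q*(1/(2*E)) = q/(2*E))
14405/12370 - 7553/(-101 + b(-6, y(-1, 0)))**2 = 14405/12370 - 7553/(-101 + (1/2)*(-6)/(3 + 4*(-1)))**2 = 14405*(1/12370) - 7553/(-101 + (1/2)*(-6)/(3 - 4))**2 = 2881/2474 - 7553/(-101 + (1/2)*(-6)/(-1))**2 = 2881/2474 - 7553/(-101 + (1/2)*(-6)*(-1))**2 = 2881/2474 - 7553/(-101 + 3)**2 = 2881/2474 - 7553/((-98)**2) = 2881/2474 - 7553/9604 = 2881/2474 - 7553*1/9604 = 2881/2474 - 1079/1372 = 641643/1697164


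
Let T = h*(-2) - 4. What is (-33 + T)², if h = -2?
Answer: 1089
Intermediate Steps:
T = 0 (T = -2*(-2) - 4 = 4 - 4 = 0)
(-33 + T)² = (-33 + 0)² = (-33)² = 1089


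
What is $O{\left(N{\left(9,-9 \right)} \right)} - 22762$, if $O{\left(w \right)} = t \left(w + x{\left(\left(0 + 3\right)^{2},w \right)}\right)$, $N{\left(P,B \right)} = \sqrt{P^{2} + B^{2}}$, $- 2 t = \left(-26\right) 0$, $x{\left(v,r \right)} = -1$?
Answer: $-22762$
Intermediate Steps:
$t = 0$ ($t = - \frac{\left(-26\right) 0}{2} = \left(- \frac{1}{2}\right) 0 = 0$)
$N{\left(P,B \right)} = \sqrt{B^{2} + P^{2}}$
$O{\left(w \right)} = 0$ ($O{\left(w \right)} = 0 \left(w - 1\right) = 0 \left(-1 + w\right) = 0$)
$O{\left(N{\left(9,-9 \right)} \right)} - 22762 = 0 - 22762 = -22762$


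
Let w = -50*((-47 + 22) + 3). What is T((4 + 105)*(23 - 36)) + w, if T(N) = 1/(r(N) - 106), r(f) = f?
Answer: 1675299/1523 ≈ 1100.0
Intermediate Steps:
T(N) = 1/(-106 + N) (T(N) = 1/(N - 106) = 1/(-106 + N))
w = 1100 (w = -50*(-25 + 3) = -50*(-22) = 1100)
T((4 + 105)*(23 - 36)) + w = 1/(-106 + (4 + 105)*(23 - 36)) + 1100 = 1/(-106 + 109*(-13)) + 1100 = 1/(-106 - 1417) + 1100 = 1/(-1523) + 1100 = -1/1523 + 1100 = 1675299/1523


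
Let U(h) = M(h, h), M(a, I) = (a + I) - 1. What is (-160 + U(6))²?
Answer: 22201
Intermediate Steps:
M(a, I) = -1 + I + a (M(a, I) = (I + a) - 1 = -1 + I + a)
U(h) = -1 + 2*h (U(h) = -1 + h + h = -1 + 2*h)
(-160 + U(6))² = (-160 + (-1 + 2*6))² = (-160 + (-1 + 12))² = (-160 + 11)² = (-149)² = 22201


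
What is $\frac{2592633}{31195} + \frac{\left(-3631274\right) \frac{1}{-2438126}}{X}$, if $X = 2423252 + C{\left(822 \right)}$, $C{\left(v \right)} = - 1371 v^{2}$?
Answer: $\frac{2920187480301298578833}{35136191065131800920} \approx 83.11$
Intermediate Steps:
$X = -923939512$ ($X = 2423252 - 1371 \cdot 822^{2} = 2423252 - 926362764 = -923939512$)
$\frac{2592633}{31195} + \frac{\left(-3631274\right) \frac{1}{-2438126}}{X} = \frac{2592633}{31195} + \frac{\left(-3631274\right) \frac{1}{-2438126}}{-923939512} = 2592633 \cdot \frac{1}{31195} + \left(-3631274\right) \left(- \frac{1}{2438126}\right) \left(- \frac{1}{923939512}\right) = \frac{2592633}{31195} + \frac{1815637}{1219063} \left(- \frac{1}{923939512}\right) = \frac{2592633}{31195} - \frac{1815637}{1126340473317256} = \frac{2920187480301298578833}{35136191065131800920}$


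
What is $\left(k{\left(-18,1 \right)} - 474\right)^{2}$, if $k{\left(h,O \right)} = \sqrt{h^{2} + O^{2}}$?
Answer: $225001 - 4740 \sqrt{13} \approx 2.0791 \cdot 10^{5}$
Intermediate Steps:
$k{\left(h,O \right)} = \sqrt{O^{2} + h^{2}}$
$\left(k{\left(-18,1 \right)} - 474\right)^{2} = \left(\sqrt{1^{2} + \left(-18\right)^{2}} - 474\right)^{2} = \left(\sqrt{1 + 324} - 474\right)^{2} = \left(\sqrt{325} - 474\right)^{2} = \left(5 \sqrt{13} - 474\right)^{2} = \left(-474 + 5 \sqrt{13}\right)^{2}$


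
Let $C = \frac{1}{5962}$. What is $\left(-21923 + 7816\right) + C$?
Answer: $- \frac{84105933}{5962} \approx -14107.0$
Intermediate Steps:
$C = \frac{1}{5962} \approx 0.00016773$
$\left(-21923 + 7816\right) + C = \left(-21923 + 7816\right) + \frac{1}{5962} = -14107 + \frac{1}{5962} = - \frac{84105933}{5962}$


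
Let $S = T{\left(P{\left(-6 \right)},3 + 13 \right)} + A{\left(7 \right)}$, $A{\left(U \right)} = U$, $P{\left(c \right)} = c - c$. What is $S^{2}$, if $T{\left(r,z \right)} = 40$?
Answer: $2209$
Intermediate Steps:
$P{\left(c \right)} = 0$
$S = 47$ ($S = 40 + 7 = 47$)
$S^{2} = 47^{2} = 2209$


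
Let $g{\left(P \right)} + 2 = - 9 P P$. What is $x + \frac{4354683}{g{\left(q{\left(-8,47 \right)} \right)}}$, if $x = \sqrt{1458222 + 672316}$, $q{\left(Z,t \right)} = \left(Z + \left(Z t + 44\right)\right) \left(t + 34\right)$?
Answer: $- \frac{4354683}{6826064402} + \sqrt{2130538} \approx 1459.6$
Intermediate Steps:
$q{\left(Z,t \right)} = \left(34 + t\right) \left(44 + Z + Z t\right)$ ($q{\left(Z,t \right)} = \left(Z + \left(44 + Z t\right)\right) \left(34 + t\right) = \left(44 + Z + Z t\right) \left(34 + t\right) = \left(34 + t\right) \left(44 + Z + Z t\right)$)
$g{\left(P \right)} = -2 - 9 P^{2}$ ($g{\left(P \right)} = -2 + - 9 P P = -2 - 9 P^{2}$)
$x = \sqrt{2130538} \approx 1459.6$
$x + \frac{4354683}{g{\left(q{\left(-8,47 \right)} \right)}} = \sqrt{2130538} + \frac{4354683}{-2 - 9 \left(1496 + 34 \left(-8\right) + 44 \cdot 47 - 8 \cdot 47^{2} + 35 \left(-8\right) 47\right)^{2}} = \sqrt{2130538} + \frac{4354683}{-2 - 9 \left(1496 - 272 + 2068 - 17672 - 13160\right)^{2}} = \sqrt{2130538} + \frac{4354683}{-2 - 9 \left(-27540\right)^{2}} = \sqrt{2130538} + \frac{4354683}{-2 - 6826064400} = \sqrt{2130538} + \frac{4354683}{-6826064402} = \sqrt{2130538} + 4354683 \left(- \frac{1}{6826064402}\right) = \sqrt{2130538} - \frac{4354683}{6826064402} = - \frac{4354683}{6826064402} + \sqrt{2130538}$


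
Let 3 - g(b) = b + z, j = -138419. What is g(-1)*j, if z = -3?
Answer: -968933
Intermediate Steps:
g(b) = 6 - b (g(b) = 3 - (b - 3) = 3 - (-3 + b) = 3 + (3 - b) = 6 - b)
g(-1)*j = (6 - 1*(-1))*(-138419) = (6 + 1)*(-138419) = 7*(-138419) = -968933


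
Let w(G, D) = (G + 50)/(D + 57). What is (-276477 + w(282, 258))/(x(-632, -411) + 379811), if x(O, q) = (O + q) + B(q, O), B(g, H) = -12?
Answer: -87089923/119308140 ≈ -0.72996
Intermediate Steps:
w(G, D) = (50 + G)/(57 + D)
x(O, q) = -12 + O + q (x(O, q) = (O + q) - 12 = -12 + O + q)
(-276477 + w(282, 258))/(x(-632, -411) + 379811) = (-276477 + (50 + 282)/(57 + 258))/((-12 - 632 - 411) + 379811) = (-276477 + 332/315)/(-1055 + 379811) = (-276477 + (1/315)*332)/378756 = (-276477 + 332/315)*(1/378756) = -87089923/315*1/378756 = -87089923/119308140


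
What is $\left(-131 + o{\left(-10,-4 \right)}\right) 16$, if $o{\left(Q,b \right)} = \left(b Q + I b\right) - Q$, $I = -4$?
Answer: $-1040$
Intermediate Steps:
$o{\left(Q,b \right)} = - Q - 4 b + Q b$ ($o{\left(Q,b \right)} = \left(b Q - 4 b\right) - Q = \left(Q b - 4 b\right) - Q = \left(- 4 b + Q b\right) - Q = - Q - 4 b + Q b$)
$\left(-131 + o{\left(-10,-4 \right)}\right) 16 = \left(-131 - -66\right) 16 = \left(-131 + \left(10 + 16 + 40\right)\right) 16 = \left(-131 + 66\right) 16 = \left(-65\right) 16 = -1040$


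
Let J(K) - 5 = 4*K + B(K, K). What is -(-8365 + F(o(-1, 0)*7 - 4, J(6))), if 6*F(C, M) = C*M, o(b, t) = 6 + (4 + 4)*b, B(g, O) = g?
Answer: 8470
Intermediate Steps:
J(K) = 5 + 5*K (J(K) = 5 + (4*K + K) = 5 + 5*K)
o(b, t) = 6 + 8*b
F(C, M) = C*M/6 (F(C, M) = (C*M)/6 = C*M/6)
-(-8365 + F(o(-1, 0)*7 - 4, J(6))) = -(-8365 + ((6 + 8*(-1))*7 - 4)*(5 + 5*6)/6) = -(-8365 + ((6 - 8)*7 - 4)*(5 + 30)/6) = -(-8365 + (⅙)*(-2*7 - 4)*35) = -(-8365 + (⅙)*(-14 - 4)*35) = -(-8365 + (⅙)*(-18)*35) = -(-8365 - 105) = -1*(-8470) = 8470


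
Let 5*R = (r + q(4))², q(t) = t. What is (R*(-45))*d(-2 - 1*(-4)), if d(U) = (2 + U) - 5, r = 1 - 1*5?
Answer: 0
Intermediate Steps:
r = -4 (r = 1 - 5 = -4)
d(U) = -3 + U
R = 0 (R = (-4 + 4)²/5 = (⅕)*0² = (⅕)*0 = 0)
(R*(-45))*d(-2 - 1*(-4)) = (0*(-45))*(-3 + (-2 - 1*(-4))) = 0*(-3 + (-2 + 4)) = 0*(-3 + 2) = 0*(-1) = 0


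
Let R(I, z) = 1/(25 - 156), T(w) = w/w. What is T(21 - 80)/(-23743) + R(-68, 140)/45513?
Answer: -5985946/141560585829 ≈ -4.2285e-5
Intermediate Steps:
T(w) = 1
R(I, z) = -1/131 (R(I, z) = 1/(-131) = -1/131)
T(21 - 80)/(-23743) + R(-68, 140)/45513 = 1/(-23743) - 1/131/45513 = 1*(-1/23743) - 1/131*1/45513 = -1/23743 - 1/5962203 = -5985946/141560585829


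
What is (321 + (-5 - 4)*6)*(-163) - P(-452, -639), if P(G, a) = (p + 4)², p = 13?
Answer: -43810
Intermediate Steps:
P(G, a) = 289 (P(G, a) = (13 + 4)² = 17² = 289)
(321 + (-5 - 4)*6)*(-163) - P(-452, -639) = (321 + (-5 - 4)*6)*(-163) - 1*289 = (321 - 9*6)*(-163) - 289 = (321 - 54)*(-163) - 289 = 267*(-163) - 289 = -43521 - 289 = -43810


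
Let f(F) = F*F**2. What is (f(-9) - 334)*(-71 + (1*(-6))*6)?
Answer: 113741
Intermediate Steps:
f(F) = F**3
(f(-9) - 334)*(-71 + (1*(-6))*6) = ((-9)**3 - 334)*(-71 + (1*(-6))*6) = (-729 - 334)*(-71 - 6*6) = -1063*(-71 - 36) = -1063*(-107) = 113741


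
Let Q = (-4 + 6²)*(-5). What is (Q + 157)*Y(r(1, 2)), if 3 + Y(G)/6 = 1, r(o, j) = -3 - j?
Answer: 36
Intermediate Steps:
Y(G) = -12 (Y(G) = -18 + 6*1 = -18 + 6 = -12)
Q = -160 (Q = (-4 + 36)*(-5) = 32*(-5) = -160)
(Q + 157)*Y(r(1, 2)) = (-160 + 157)*(-12) = -3*(-12) = 36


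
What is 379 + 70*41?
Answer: 3249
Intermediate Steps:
379 + 70*41 = 379 + 2870 = 3249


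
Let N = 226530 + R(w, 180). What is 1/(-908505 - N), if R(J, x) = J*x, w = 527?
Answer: -1/1229895 ≈ -8.1308e-7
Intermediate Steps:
N = 321390 (N = 226530 + 527*180 = 226530 + 94860 = 321390)
1/(-908505 - N) = 1/(-908505 - 1*321390) = 1/(-908505 - 321390) = 1/(-1229895) = -1/1229895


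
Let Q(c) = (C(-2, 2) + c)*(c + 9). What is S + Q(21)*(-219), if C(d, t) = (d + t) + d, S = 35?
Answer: -124795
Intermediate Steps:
C(d, t) = t + 2*d
Q(c) = (-2 + c)*(9 + c) (Q(c) = ((2 + 2*(-2)) + c)*(c + 9) = ((2 - 4) + c)*(9 + c) = (-2 + c)*(9 + c))
S + Q(21)*(-219) = 35 + (-18 + 21**2 + 7*21)*(-219) = 35 + (-18 + 441 + 147)*(-219) = 35 + 570*(-219) = 35 - 124830 = -124795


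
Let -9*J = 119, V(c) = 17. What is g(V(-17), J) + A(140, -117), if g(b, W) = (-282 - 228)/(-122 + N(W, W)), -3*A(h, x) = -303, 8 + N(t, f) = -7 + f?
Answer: 70571/676 ≈ 104.40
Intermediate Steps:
N(t, f) = -15 + f (N(t, f) = -8 + (-7 + f) = -15 + f)
A(h, x) = 101 (A(h, x) = -1/3*(-303) = 101)
J = -119/9 (J = -1/9*119 = -119/9 ≈ -13.222)
g(b, W) = -510/(-137 + W) (g(b, W) = (-282 - 228)/(-122 + (-15 + W)) = -510/(-137 + W))
g(V(-17), J) + A(140, -117) = -510/(-137 - 119/9) + 101 = -510/(-1352/9) + 101 = -510*(-9/1352) + 101 = 2295/676 + 101 = 70571/676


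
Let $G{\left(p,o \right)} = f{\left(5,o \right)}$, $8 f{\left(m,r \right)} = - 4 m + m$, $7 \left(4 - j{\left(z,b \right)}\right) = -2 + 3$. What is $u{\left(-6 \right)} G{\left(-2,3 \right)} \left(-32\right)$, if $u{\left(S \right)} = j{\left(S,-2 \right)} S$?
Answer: $- \frac{9720}{7} \approx -1388.6$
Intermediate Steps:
$j{\left(z,b \right)} = \frac{27}{7}$ ($j{\left(z,b \right)} = 4 - \frac{-2 + 3}{7} = 4 - \frac{1}{7} = \frac{27}{7}$)
$f{\left(m,r \right)} = - \frac{3 m}{8}$ ($f{\left(m,r \right)} = \frac{- 4 m + m}{8} = \frac{\left(-3\right) m}{8} = - \frac{3 m}{8}$)
$u{\left(S \right)} = \frac{27 S}{7}$
$G{\left(p,o \right)} = - \frac{15}{8}$ ($G{\left(p,o \right)} = \left(- \frac{3}{8}\right) 5 = - \frac{15}{8}$)
$u{\left(-6 \right)} G{\left(-2,3 \right)} \left(-32\right) = \frac{27}{7} \left(-6\right) \left(- \frac{15}{8}\right) \left(-32\right) = \left(- \frac{162}{7}\right) \left(- \frac{15}{8}\right) \left(-32\right) = \frac{1215}{28} \left(-32\right) = - \frac{9720}{7}$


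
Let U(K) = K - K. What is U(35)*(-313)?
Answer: 0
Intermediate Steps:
U(K) = 0
U(35)*(-313) = 0*(-313) = 0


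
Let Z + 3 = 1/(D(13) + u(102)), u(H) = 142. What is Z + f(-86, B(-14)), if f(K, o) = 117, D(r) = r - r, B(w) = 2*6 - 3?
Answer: 16189/142 ≈ 114.01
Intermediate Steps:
B(w) = 9 (B(w) = 12 - 3 = 9)
D(r) = 0
Z = -425/142 (Z = -3 + 1/(0 + 142) = -3 + 1/142 = -425/142 ≈ -2.9930)
Z + f(-86, B(-14)) = -425/142 + 117 = 16189/142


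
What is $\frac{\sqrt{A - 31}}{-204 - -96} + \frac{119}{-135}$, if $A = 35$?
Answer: $- \frac{9}{10} \approx -0.9$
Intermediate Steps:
$\frac{\sqrt{A - 31}}{-204 - -96} + \frac{119}{-135} = \frac{\sqrt{35 - 31}}{-204 - -96} + \frac{119}{-135} = \frac{\sqrt{4}}{-204 + 96} + 119 \left(- \frac{1}{135}\right) = \frac{2}{-108} - \frac{119}{135} = 2 \left(- \frac{1}{108}\right) - \frac{119}{135} = - \frac{1}{54} - \frac{119}{135} = - \frac{9}{10}$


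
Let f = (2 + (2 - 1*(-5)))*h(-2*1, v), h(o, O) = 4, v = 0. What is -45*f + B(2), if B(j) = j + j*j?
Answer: -1614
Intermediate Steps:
B(j) = j + j²
f = 36 (f = (2 + (2 - 1*(-5)))*4 = (2 + (2 + 5))*4 = (2 + 7)*4 = 9*4 = 36)
-45*f + B(2) = -45*36 + 2*(1 + 2) = -1620 + 2*3 = -1620 + 6 = -1614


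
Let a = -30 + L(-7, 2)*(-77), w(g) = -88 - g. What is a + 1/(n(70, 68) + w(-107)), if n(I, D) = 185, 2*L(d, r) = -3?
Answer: 17443/204 ≈ 85.505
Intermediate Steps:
L(d, r) = -3/2 (L(d, r) = (1/2)*(-3) = -3/2)
a = 171/2 (a = -30 - 3/2*(-77) = -30 + 231/2 = 171/2 ≈ 85.500)
a + 1/(n(70, 68) + w(-107)) = 171/2 + 1/(185 + (-88 - 1*(-107))) = 171/2 + 1/(185 + (-88 + 107)) = 171/2 + 1/(185 + 19) = 171/2 + 1/204 = 17443/204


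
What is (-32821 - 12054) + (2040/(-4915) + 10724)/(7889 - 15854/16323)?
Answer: -5679541625973893/126567436019 ≈ -44874.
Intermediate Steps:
(-32821 - 12054) + (2040/(-4915) + 10724)/(7889 - 15854/16323) = -44875 + (2040*(-1/4915) + 10724)/(7889 - 15854*1/16323) = -44875 + (-408/983 + 10724)/(7889 - 15854/16323) = -44875 + 10541284/(983*(128756293/16323)) = -44875 + (10541284/983)*(16323/128756293) = -44875 + 172065378732/126567436019 = -5679541625973893/126567436019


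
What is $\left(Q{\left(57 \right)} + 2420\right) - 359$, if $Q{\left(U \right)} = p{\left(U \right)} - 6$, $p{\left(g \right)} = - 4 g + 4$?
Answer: $1831$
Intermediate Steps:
$p{\left(g \right)} = 4 - 4 g$
$Q{\left(U \right)} = -2 - 4 U$ ($Q{\left(U \right)} = \left(4 - 4 U\right) - 6 = -2 - 4 U$)
$\left(Q{\left(57 \right)} + 2420\right) - 359 = \left(\left(-2 - 228\right) + 2420\right) - 359 = \left(-230 + 2420\right) - 359 = 2190 - 359 = 1831$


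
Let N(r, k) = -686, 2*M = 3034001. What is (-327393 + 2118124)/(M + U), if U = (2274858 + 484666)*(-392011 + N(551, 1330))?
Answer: -3581462/2167310558455 ≈ -1.6525e-6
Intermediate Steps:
M = 3034001/2 (M = (½)*3034001 = 3034001/2 ≈ 1.5170e+6)
U = -1083656796228 (U = (2274858 + 484666)*(-392011 - 686) = 2759524*(-392697) = -1083656796228)
(-327393 + 2118124)/(M + U) = (-327393 + 2118124)/(3034001/2 - 1083656796228) = 1790731/(-2167310558455/2) = 1790731*(-2/2167310558455) = -3581462/2167310558455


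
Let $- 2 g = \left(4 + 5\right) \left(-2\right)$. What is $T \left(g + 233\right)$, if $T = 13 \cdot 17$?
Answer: $53482$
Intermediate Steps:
$g = 9$ ($g = - \frac{\left(4 + 5\right) \left(-2\right)}{2} = - \frac{9 \left(-2\right)}{2} = \left(- \frac{1}{2}\right) \left(-18\right) = 9$)
$T = 221$
$T \left(g + 233\right) = 221 \left(9 + 233\right) = 221 \cdot 242 = 53482$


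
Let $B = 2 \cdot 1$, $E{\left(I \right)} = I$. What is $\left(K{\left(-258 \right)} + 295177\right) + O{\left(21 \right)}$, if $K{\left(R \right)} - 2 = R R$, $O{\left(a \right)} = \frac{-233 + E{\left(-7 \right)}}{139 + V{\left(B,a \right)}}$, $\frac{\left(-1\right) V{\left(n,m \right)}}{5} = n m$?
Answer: $\frac{25683993}{71} \approx 3.6175 \cdot 10^{5}$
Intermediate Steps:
$B = 2$
$V{\left(n,m \right)} = - 5 m n$ ($V{\left(n,m \right)} = - 5 n m = - 5 m n$)
$O{\left(a \right)} = - \frac{240}{139 - 10 a}$ ($O{\left(a \right)} = \frac{-233 - 7}{139 - 5 a 2} = - \frac{240}{139 - 10 a}$)
$K{\left(R \right)} = 2 + R^{2}$ ($K{\left(R \right)} = 2 + R R = 2 + R^{2}$)
$\left(K{\left(-258 \right)} + 295177\right) + O{\left(21 \right)} = \left(\left(2 + \left(-258\right)^{2}\right) + 295177\right) + \frac{240}{-139 + 10 \cdot 21} = \left(\left(2 + 66564\right) + 295177\right) + \frac{240}{-139 + 210} = \left(66566 + 295177\right) + \frac{240}{71} = 361743 + 240 \cdot \frac{1}{71} = 361743 + \frac{240}{71} = \frac{25683993}{71}$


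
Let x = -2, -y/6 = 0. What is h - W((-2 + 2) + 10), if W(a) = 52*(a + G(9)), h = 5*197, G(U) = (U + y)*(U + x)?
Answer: -2811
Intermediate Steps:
y = 0 (y = -6*0 = 0)
G(U) = U*(-2 + U) (G(U) = (U + 0)*(U - 2) = U*(-2 + U))
h = 985
W(a) = 3276 + 52*a (W(a) = 52*(a + 9*(-2 + 9)) = 52*(a + 9*7) = 52*(a + 63) = 52*(63 + a) = 3276 + 52*a)
h - W((-2 + 2) + 10) = 985 - (3276 + 52*((-2 + 2) + 10)) = 985 - (3276 + 52*(0 + 10)) = 985 - (3276 + 52*10) = 985 - (3276 + 520) = 985 - 1*3796 = 985 - 3796 = -2811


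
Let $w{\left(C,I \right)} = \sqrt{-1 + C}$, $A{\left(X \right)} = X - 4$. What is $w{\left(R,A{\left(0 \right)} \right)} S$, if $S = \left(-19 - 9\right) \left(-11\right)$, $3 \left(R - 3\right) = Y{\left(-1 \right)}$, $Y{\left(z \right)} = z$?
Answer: $\frac{308 \sqrt{15}}{3} \approx 397.63$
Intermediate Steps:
$R = \frac{8}{3}$ ($R = 3 + \frac{1}{3} \left(-1\right) = 3 - \frac{1}{3} = \frac{8}{3} \approx 2.6667$)
$A{\left(X \right)} = -4 + X$
$S = 308$ ($S = \left(-28\right) \left(-11\right) = 308$)
$w{\left(R,A{\left(0 \right)} \right)} S = \sqrt{-1 + \frac{8}{3}} \cdot 308 = \sqrt{\frac{5}{3}} \cdot 308 = \frac{\sqrt{15}}{3} \cdot 308 = \frac{308 \sqrt{15}}{3}$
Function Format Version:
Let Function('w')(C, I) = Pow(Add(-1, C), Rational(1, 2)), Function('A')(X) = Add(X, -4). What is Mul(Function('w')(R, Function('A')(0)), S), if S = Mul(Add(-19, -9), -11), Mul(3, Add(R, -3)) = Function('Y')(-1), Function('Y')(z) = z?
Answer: Mul(Rational(308, 3), Pow(15, Rational(1, 2))) ≈ 397.63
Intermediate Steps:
R = Rational(8, 3) (R = Add(3, Mul(Rational(1, 3), -1)) = Add(3, Rational(-1, 3)) = Rational(8, 3) ≈ 2.6667)
Function('A')(X) = Add(-4, X)
S = 308 (S = Mul(-28, -11) = 308)
Mul(Function('w')(R, Function('A')(0)), S) = Mul(Pow(Add(-1, Rational(8, 3)), Rational(1, 2)), 308) = Mul(Pow(Rational(5, 3), Rational(1, 2)), 308) = Mul(Mul(Rational(1, 3), Pow(15, Rational(1, 2))), 308) = Mul(Rational(308, 3), Pow(15, Rational(1, 2)))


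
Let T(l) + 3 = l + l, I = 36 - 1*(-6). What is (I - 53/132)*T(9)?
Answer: 27455/44 ≈ 623.98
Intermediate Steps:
I = 42 (I = 36 + 6 = 42)
T(l) = -3 + 2*l (T(l) = -3 + (l + l) = -3 + 2*l)
(I - 53/132)*T(9) = (42 - 53/132)*(-3 + 2*9) = (42 - 53*1/132)*(-3 + 18) = (42 - 53/132)*15 = (5491/132)*15 = 27455/44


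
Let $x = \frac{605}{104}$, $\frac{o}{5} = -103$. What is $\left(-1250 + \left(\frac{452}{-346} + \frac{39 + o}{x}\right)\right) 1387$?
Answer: $- \frac{193531122564}{104665} \approx -1.8491 \cdot 10^{6}$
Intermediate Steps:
$o = -515$ ($o = 5 \left(-103\right) = -515$)
$x = \frac{605}{104}$ ($x = 605 \cdot \frac{1}{104} = \frac{605}{104} \approx 5.8173$)
$\left(-1250 + \left(\frac{452}{-346} + \frac{39 + o}{x}\right)\right) 1387 = \left(-1250 + \left(\frac{452}{-346} + \frac{39 - 515}{\frac{605}{104}}\right)\right) 1387 = \left(-1250 + \left(452 \left(- \frac{1}{346}\right) - \frac{49504}{605}\right)\right) 1387 = \left(-1250 - \frac{8700922}{104665}\right) 1387 = \left(- \frac{139532172}{104665}\right) 1387 = - \frac{193531122564}{104665}$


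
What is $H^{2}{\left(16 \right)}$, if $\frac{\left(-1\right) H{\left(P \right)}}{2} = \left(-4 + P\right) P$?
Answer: $147456$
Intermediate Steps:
$H{\left(P \right)} = - 2 P \left(-4 + P\right)$ ($H{\left(P \right)} = - 2 \left(-4 + P\right) P = - 2 P \left(-4 + P\right)$)
$H^{2}{\left(16 \right)} = \left(2 \cdot 16 \left(4 - 16\right)\right)^{2} = \left(2 \cdot 16 \left(-12\right)\right)^{2} = \left(-384\right)^{2} = 147456$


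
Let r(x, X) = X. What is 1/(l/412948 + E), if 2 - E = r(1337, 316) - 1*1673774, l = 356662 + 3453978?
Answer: 103237/172763942680 ≈ 5.9756e-7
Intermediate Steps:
l = 3810640
E = 1673460 (E = 2 - (316 - 1*1673774) = 2 - (316 - 1673774) = 2 - 1*(-1673458) = 2 + 1673458 = 1673460)
1/(l/412948 + E) = 1/(3810640/412948 + 1673460) = 1/(3810640*(1/412948) + 1673460) = 1/(952660/103237 + 1673460) = 1/(172763942680/103237) = 103237/172763942680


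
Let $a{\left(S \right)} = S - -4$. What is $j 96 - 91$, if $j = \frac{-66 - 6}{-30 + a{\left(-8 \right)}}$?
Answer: $\frac{1909}{17} \approx 112.29$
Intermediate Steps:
$a{\left(S \right)} = 4 + S$ ($a{\left(S \right)} = S + 4 = 4 + S$)
$j = \frac{36}{17}$ ($j = \frac{-66 - 6}{-30 + \left(4 - 8\right)} = - \frac{72}{-30 - 4} = - \frac{72}{-34} = \left(-72\right) \left(- \frac{1}{34}\right) = \frac{36}{17} \approx 2.1176$)
$j 96 - 91 = \frac{36}{17} \cdot 96 - 91 = \frac{3456}{17} - 91 = \frac{1909}{17}$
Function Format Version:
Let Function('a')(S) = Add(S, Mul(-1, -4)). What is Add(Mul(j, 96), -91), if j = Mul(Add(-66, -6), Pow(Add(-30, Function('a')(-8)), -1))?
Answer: Rational(1909, 17) ≈ 112.29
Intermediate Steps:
Function('a')(S) = Add(4, S) (Function('a')(S) = Add(S, 4) = Add(4, S))
j = Rational(36, 17) (j = Mul(Add(-66, -6), Pow(Add(-30, Add(4, -8)), -1)) = Mul(-72, Pow(Add(-30, -4), -1)) = Mul(-72, Pow(-34, -1)) = Mul(-72, Rational(-1, 34)) = Rational(36, 17) ≈ 2.1176)
Add(Mul(j, 96), -91) = Add(Mul(Rational(36, 17), 96), -91) = Add(Rational(3456, 17), -91) = Rational(1909, 17)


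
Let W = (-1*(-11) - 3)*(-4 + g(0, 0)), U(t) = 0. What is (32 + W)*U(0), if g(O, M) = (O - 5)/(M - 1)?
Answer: 0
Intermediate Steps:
g(O, M) = (-5 + O)/(-1 + M)
W = 8 (W = (-1*(-11) - 3)*(-4 + (-5 + 0)/(-1 + 0)) = (11 - 3)*(-4 - 5/(-1)) = 8*(-4 - 1*(-5)) = 8*(-4 + 5) = 8*1 = 8)
(32 + W)*U(0) = (32 + 8)*0 = 40*0 = 0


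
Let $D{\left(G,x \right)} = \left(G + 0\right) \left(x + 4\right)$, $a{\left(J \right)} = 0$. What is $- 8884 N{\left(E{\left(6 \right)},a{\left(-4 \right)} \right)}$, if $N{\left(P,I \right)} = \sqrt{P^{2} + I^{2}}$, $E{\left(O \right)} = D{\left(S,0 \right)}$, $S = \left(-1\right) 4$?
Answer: $-142144$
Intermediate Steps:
$S = -4$
$D{\left(G,x \right)} = G \left(4 + x\right)$
$E{\left(O \right)} = -16$ ($E{\left(O \right)} = - 4 \left(4 + 0\right) = \left(-4\right) 4 = -16$)
$N{\left(P,I \right)} = \sqrt{I^{2} + P^{2}}$
$- 8884 N{\left(E{\left(6 \right)},a{\left(-4 \right)} \right)} = - 8884 \sqrt{0^{2} + \left(-16\right)^{2}} = - 8884 \sqrt{0 + 256} = - 8884 \sqrt{256} = \left(-8884\right) 16 = -142144$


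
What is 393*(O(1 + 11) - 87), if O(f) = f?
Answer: -29475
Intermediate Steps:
393*(O(1 + 11) - 87) = 393*((1 + 11) - 87) = 393*(12 - 87) = 393*(-75) = -29475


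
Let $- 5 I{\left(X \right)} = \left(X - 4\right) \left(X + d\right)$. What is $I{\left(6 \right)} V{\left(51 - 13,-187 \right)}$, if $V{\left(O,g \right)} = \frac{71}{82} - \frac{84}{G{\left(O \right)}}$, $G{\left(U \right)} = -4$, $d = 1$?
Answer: $- \frac{12551}{205} \approx -61.224$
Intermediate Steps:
$V{\left(O,g \right)} = \frac{1793}{82}$ ($V{\left(O,g \right)} = \frac{71}{82} - \frac{84}{-4} = 71 \cdot \frac{1}{82} - -21 = \frac{71}{82} + 21 = \frac{1793}{82}$)
$I{\left(X \right)} = - \frac{\left(1 + X\right) \left(-4 + X\right)}{5}$ ($I{\left(X \right)} = - \frac{\left(X - 4\right) \left(X + 1\right)}{5} = - \frac{\left(-4 + X\right) \left(1 + X\right)}{5} = - \frac{\left(1 + X\right) \left(-4 + X\right)}{5}$)
$I{\left(6 \right)} V{\left(51 - 13,-187 \right)} = \left(\frac{4}{5} - \frac{6^{2}}{5} + \frac{3}{5} \cdot 6\right) \frac{1793}{82} = \left(\frac{4}{5} - \frac{36}{5} + \frac{18}{5}\right) \frac{1793}{82} = \left(- \frac{14}{5}\right) \frac{1793}{82} = - \frac{12551}{205}$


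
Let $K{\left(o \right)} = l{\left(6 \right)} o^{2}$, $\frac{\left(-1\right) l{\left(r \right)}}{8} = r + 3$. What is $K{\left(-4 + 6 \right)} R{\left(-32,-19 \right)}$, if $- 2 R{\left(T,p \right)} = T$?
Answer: $-4608$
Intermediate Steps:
$l{\left(r \right)} = -24 - 8 r$ ($l{\left(r \right)} = - 8 \left(r + 3\right) = - 8 \left(3 + r\right) = -24 - 8 r$)
$R{\left(T,p \right)} = - \frac{T}{2}$
$K{\left(o \right)} = - 72 o^{2}$ ($K{\left(o \right)} = \left(-24 - 48\right) o^{2} = - 72 o^{2}$)
$K{\left(-4 + 6 \right)} R{\left(-32,-19 \right)} = - 72 \left(-4 + 6\right)^{2} \left(\left(- \frac{1}{2}\right) \left(-32\right)\right) = - 72 \cdot 2^{2} \cdot 16 = \left(-72\right) 4 \cdot 16 = \left(-288\right) 16 = -4608$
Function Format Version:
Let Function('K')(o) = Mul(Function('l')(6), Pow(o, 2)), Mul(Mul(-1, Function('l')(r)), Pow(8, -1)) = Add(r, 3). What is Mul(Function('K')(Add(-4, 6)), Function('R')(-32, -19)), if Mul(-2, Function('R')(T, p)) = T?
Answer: -4608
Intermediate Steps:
Function('l')(r) = Add(-24, Mul(-8, r)) (Function('l')(r) = Mul(-8, Add(r, 3)) = Mul(-8, Add(3, r)) = Add(-24, Mul(-8, r)))
Function('R')(T, p) = Mul(Rational(-1, 2), T)
Function('K')(o) = Mul(-72, Pow(o, 2)) (Function('K')(o) = Mul(Add(-24, Mul(-8, 6)), Pow(o, 2)) = Mul(Add(-24, -48), Pow(o, 2)) = Mul(-72, Pow(o, 2)))
Mul(Function('K')(Add(-4, 6)), Function('R')(-32, -19)) = Mul(Mul(-72, Pow(Add(-4, 6), 2)), Mul(Rational(-1, 2), -32)) = Mul(Mul(-72, Pow(2, 2)), 16) = Mul(Mul(-72, 4), 16) = Mul(-288, 16) = -4608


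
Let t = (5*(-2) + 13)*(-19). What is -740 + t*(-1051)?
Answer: 59167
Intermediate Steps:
t = -57 (t = (-10 + 13)*(-19) = 3*(-19) = -57)
-740 + t*(-1051) = -740 - 57*(-1051) = -740 + 59907 = 59167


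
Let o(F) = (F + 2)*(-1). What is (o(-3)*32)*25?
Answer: 800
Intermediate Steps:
o(F) = -2 - F (o(F) = (2 + F)*(-1) = -2 - F)
(o(-3)*32)*25 = ((-2 - 1*(-3))*32)*25 = ((-2 + 3)*32)*25 = (1*32)*25 = 32*25 = 800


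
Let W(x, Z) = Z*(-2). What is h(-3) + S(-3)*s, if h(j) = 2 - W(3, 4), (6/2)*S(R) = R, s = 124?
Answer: -114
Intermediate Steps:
S(R) = R/3
W(x, Z) = -2*Z
h(j) = 10 (h(j) = 2 - (-2)*4 = 2 - 1*(-8) = 2 + 8 = 10)
h(-3) + S(-3)*s = 10 + ((⅓)*(-3))*124 = 10 - 1*124 = 10 - 124 = -114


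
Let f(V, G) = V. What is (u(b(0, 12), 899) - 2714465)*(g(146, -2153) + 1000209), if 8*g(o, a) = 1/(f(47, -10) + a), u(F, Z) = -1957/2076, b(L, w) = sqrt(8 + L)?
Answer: -94962219842991166607/34976448 ≈ -2.7150e+12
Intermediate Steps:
u(F, Z) = -1957/2076 (u(F, Z) = -1957*1/2076 = -1957/2076)
g(o, a) = 1/(8*(47 + a))
(u(b(0, 12), 899) - 2714465)*(g(146, -2153) + 1000209) = (-1957/2076 - 2714465)*(1/(8*(47 - 2153)) + 1000209) = -5635231297*((1/8)/(-2106) + 1000209)/2076 = -5635231297*((1/8)*(-1/2106) + 1000209)/2076 = -5635231297*(-1/16848 + 1000209)/2076 = -5635231297/2076*16851521231/16848 = -94962219842991166607/34976448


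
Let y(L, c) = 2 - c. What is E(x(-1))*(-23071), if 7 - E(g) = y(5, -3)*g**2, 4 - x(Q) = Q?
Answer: 2722378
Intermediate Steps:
x(Q) = 4 - Q
E(g) = 7 - 5*g**2 (E(g) = 7 - (2 - 1*(-3))*g**2 = 7 - (2 + 3)*g**2 = 7 - 5*g**2)
E(x(-1))*(-23071) = (7 - 5*(4 - 1*(-1))**2)*(-23071) = (7 - 5*(4 + 1)**2)*(-23071) = (7 - 5*5**2)*(-23071) = (7 - 5*25)*(-23071) = (7 - 125)*(-23071) = -118*(-23071) = 2722378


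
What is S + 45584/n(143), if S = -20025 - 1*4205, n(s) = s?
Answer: -310846/13 ≈ -23911.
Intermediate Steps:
S = -24230 (S = -20025 - 4205 = -24230)
S + 45584/n(143) = -24230 + 45584/143 = -24230 + 45584*(1/143) = -24230 + 4144/13 = -310846/13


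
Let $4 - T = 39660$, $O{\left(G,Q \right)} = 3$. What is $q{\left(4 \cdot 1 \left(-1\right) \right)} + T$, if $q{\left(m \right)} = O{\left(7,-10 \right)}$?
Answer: $-39653$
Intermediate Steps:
$T = -39656$ ($T = 4 - 39660 = -39656$)
$q{\left(m \right)} = 3$
$q{\left(4 \cdot 1 \left(-1\right) \right)} + T = 3 - 39656 = -39653$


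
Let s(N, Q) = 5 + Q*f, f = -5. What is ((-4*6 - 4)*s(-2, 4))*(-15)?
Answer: -6300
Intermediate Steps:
s(N, Q) = 5 - 5*Q (s(N, Q) = 5 + Q*(-5) = 5 - 5*Q)
((-4*6 - 4)*s(-2, 4))*(-15) = ((-4*6 - 4)*(5 - 5*4))*(-15) = ((-24 - 4)*(5 - 20))*(-15) = -28*(-15)*(-15) = 420*(-15) = -6300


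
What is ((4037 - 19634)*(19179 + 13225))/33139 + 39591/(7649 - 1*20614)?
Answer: -6553890268569/429647135 ≈ -15254.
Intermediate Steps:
((4037 - 19634)*(19179 + 13225))/33139 + 39591/(7649 - 1*20614) = -15597*32404*(1/33139) + 39591/(7649 - 20614) = -505405188*1/33139 + 39591/(-12965) = -505405188/33139 + 39591*(-1/12965) = -505405188/33139 - 39591/12965 = -6553890268569/429647135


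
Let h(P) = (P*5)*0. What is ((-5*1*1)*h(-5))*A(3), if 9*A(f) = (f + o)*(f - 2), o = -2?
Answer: 0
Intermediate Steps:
h(P) = 0 (h(P) = (5*P)*0 = 0)
A(f) = (-2 + f)**2/9 (A(f) = ((f - 2)*(f - 2))/9 = ((-2 + f)*(-2 + f))/9 = (-2 + f)**2/9)
((-5*1*1)*h(-5))*A(3) = ((-5*1*1)*0)*(4/9 - 4/9*3 + (1/9)*3**2) = (-5*1*0)*(4/9 - 4/3 + (1/9)*9) = (-5*0)*(4/9 - 4/3 + 1) = 0*(1/9) = 0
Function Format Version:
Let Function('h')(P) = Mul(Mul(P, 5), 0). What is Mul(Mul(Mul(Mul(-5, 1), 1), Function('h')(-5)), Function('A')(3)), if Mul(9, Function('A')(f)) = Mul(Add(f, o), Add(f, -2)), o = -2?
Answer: 0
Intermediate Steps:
Function('h')(P) = 0 (Function('h')(P) = Mul(Mul(5, P), 0) = 0)
Function('A')(f) = Mul(Rational(1, 9), Pow(Add(-2, f), 2)) (Function('A')(f) = Mul(Rational(1, 9), Mul(Add(f, -2), Add(f, -2))) = Mul(Rational(1, 9), Mul(Add(-2, f), Add(-2, f))) = Mul(Rational(1, 9), Pow(Add(-2, f), 2)))
Mul(Mul(Mul(Mul(-5, 1), 1), Function('h')(-5)), Function('A')(3)) = Mul(Mul(Mul(Mul(-5, 1), 1), 0), Add(Rational(4, 9), Mul(Rational(-4, 9), 3), Mul(Rational(1, 9), Pow(3, 2)))) = Mul(Mul(Mul(-5, 1), 0), Add(Rational(4, 9), Rational(-4, 3), Mul(Rational(1, 9), 9))) = Mul(Mul(-5, 0), Add(Rational(4, 9), Rational(-4, 3), 1)) = Mul(0, Rational(1, 9)) = 0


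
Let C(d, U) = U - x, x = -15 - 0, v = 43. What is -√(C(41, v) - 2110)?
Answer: -6*I*√57 ≈ -45.299*I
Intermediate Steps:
x = -15 (x = -15 - 1*0 = -15 + 0 = -15)
C(d, U) = 15 + U (C(d, U) = U - 1*(-15) = U + 15 = 15 + U)
-√(C(41, v) - 2110) = -√((15 + 43) - 2110) = -√(58 - 2110) = -√(-2052) = -6*I*√57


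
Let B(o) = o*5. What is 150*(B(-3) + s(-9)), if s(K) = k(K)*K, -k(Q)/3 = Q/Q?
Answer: 1800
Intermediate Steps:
k(Q) = -3 (k(Q) = -3*Q/Q = -3*1 = -3)
s(K) = -3*K
B(o) = 5*o
150*(B(-3) + s(-9)) = 150*(5*(-3) - 3*(-9)) = 150*(-15 + 27) = 150*12 = 1800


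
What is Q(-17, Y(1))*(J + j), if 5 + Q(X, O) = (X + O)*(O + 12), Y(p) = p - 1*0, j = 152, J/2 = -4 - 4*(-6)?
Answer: -40896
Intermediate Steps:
J = 40 (J = 2*(-4 - 4*(-6)) = 2*(-4 + 24) = 2*20 = 40)
Y(p) = p (Y(p) = p + 0 = p)
Q(X, O) = -5 + (12 + O)*(O + X) (Q(X, O) = -5 + (X + O)*(O + 12) = -5 + (O + X)*(12 + O) = -5 + (12 + O)*(O + X))
Q(-17, Y(1))*(J + j) = (-5 + 1**2 + 12*1 + 12*(-17) + 1*(-17))*(40 + 152) = (-5 + 1 + 12 - 204 - 17)*192 = -213*192 = -40896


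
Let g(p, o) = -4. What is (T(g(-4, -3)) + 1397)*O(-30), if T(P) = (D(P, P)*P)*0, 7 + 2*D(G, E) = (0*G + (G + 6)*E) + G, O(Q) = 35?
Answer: 48895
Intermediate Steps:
D(G, E) = -7/2 + G/2 + E*(6 + G)/2 (D(G, E) = -7/2 + ((0*G + (G + 6)*E) + G)/2 = -7/2 + ((0 + (6 + G)*E) + G)/2 = -7/2 + ((0 + E*(6 + G)) + G)/2 = -7/2 + (E*(6 + G) + G)/2 = -7/2 + (G + E*(6 + G))/2 = -7/2 + (G/2 + E*(6 + G)/2) = -7/2 + G/2 + E*(6 + G)/2)
T(P) = 0 (T(P) = ((-7/2 + P/2 + 3*P + P*P/2)*P)*0 = ((-7/2 + P/2 + 3*P + P²/2)*P)*0 = ((-7/2 + P²/2 + 7*P/2)*P)*0 = (P*(-7/2 + P²/2 + 7*P/2))*0 = 0)
(T(g(-4, -3)) + 1397)*O(-30) = (0 + 1397)*35 = 1397*35 = 48895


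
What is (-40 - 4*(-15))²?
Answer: 400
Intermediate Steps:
(-40 - 4*(-15))² = (-40 + 60)² = 20² = 400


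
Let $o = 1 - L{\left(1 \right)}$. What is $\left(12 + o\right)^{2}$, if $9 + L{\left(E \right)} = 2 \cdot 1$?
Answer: $400$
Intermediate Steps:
$L{\left(E \right)} = -7$ ($L{\left(E \right)} = -9 + 2 \cdot 1 = -9 + 2 = -7$)
$o = 8$ ($o = 1 - -7 = 1 + 7 = 8$)
$\left(12 + o\right)^{2} = \left(12 + 8\right)^{2} = 20^{2} = 400$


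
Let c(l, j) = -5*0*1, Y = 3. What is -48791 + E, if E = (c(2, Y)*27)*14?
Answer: -48791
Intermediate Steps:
c(l, j) = 0 (c(l, j) = 0*1 = 0)
E = 0 (E = (0*27)*14 = 0*14 = 0)
-48791 + E = -48791 + 0 = -48791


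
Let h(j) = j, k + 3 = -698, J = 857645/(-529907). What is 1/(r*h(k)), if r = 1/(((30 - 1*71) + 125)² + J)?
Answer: -3738166147/371464807 ≈ -10.063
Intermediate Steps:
J = -857645/529907 (J = 857645*(-1/529907) = -857645/529907 ≈ -1.6185)
k = -701 (k = -3 - 698 = -701)
r = 529907/3738166147 (r = 1/(((30 - 1*71) + 125)² - 857645/529907) = 1/(((30 - 71) + 125)² - 857645/529907) = 1/((-41 + 125)² - 857645/529907) = 1/(84² - 857645/529907) = 1/(7056 - 857645/529907) = 1/(3738166147/529907) = 529907/3738166147 ≈ 0.00014176)
1/(r*h(k)) = 1/((529907/3738166147)*(-701)) = (3738166147/529907)*(-1/701) = -3738166147/371464807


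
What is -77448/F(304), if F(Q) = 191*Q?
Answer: -9681/7258 ≈ -1.3338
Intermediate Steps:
-77448/F(304) = -77448/(191*304) = -77448/58064 = -77448*1/58064 = -9681/7258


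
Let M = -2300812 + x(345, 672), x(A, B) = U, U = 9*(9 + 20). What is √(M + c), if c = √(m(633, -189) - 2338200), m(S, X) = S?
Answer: √(-2300551 + I*√2337567) ≈ 0.504 + 1516.8*I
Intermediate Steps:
U = 261 (U = 9*29 = 261)
x(A, B) = 261
c = I*√2337567 (c = √(633 - 2338200) = √(-2337567) = I*√2337567 ≈ 1528.9*I)
M = -2300551 (M = -2300812 + 261 = -2300551)
√(M + c) = √(-2300551 + I*√2337567)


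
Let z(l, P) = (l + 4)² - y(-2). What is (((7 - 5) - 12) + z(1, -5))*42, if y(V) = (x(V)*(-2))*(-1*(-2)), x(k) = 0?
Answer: 630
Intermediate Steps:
y(V) = 0 (y(V) = (0*(-2))*(-1*(-2)) = 0*2 = 0)
z(l, P) = (4 + l)² (z(l, P) = (l + 4)² - 1*0 = (4 + l)² + 0 = (4 + l)²)
(((7 - 5) - 12) + z(1, -5))*42 = (((7 - 5) - 12) + (4 + 1)²)*42 = ((2 - 12) + 5²)*42 = (-10 + 25)*42 = 15*42 = 630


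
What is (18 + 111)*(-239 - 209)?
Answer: -57792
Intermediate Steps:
(18 + 111)*(-239 - 209) = 129*(-448) = -57792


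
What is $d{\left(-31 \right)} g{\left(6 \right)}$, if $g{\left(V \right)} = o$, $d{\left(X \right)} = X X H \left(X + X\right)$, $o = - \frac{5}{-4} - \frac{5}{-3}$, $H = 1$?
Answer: $- \frac{1042685}{6} \approx -1.7378 \cdot 10^{5}$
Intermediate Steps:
$o = \frac{35}{12}$ ($o = \left(-5\right) \left(- \frac{1}{4}\right) - - \frac{5}{3} = \frac{5}{4} + \frac{5}{3} = \frac{35}{12} \approx 2.9167$)
$d{\left(X \right)} = 2 X^{3}$ ($d{\left(X \right)} = X X 1 \left(X + X\right) = X^{2} \cdot 1 \cdot 2 X = X^{2} \cdot 2 X = 2 X^{3}$)
$g{\left(V \right)} = \frac{35}{12}$
$d{\left(-31 \right)} g{\left(6 \right)} = 2 \left(-31\right)^{3} \cdot \frac{35}{12} = 2 \left(-29791\right) \frac{35}{12} = \left(-59582\right) \frac{35}{12} = - \frac{1042685}{6}$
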